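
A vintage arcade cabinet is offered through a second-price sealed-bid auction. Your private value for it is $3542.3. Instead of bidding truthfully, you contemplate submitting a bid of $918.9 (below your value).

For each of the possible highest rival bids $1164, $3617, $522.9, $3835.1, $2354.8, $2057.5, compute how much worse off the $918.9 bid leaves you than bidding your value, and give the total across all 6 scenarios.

$5050.6

The deviation costs you only when the competing bid falls strictly between $918.9 and $3542.3; elsewhere both bids give the same outcome.
$1164: truthful payoff $2378.3, deviation payoff $0 → loss $2378.3.
$3617: outcomes coincide → loss $0.
$522.9: outcomes coincide → loss $0.
$3835.1: outcomes coincide → loss $0.
$2354.8: truthful payoff $1187.5, deviation payoff $0 → loss $1187.5.
$2057.5: truthful payoff $1484.8, deviation payoff $0 → loss $1484.8.
Total loss = $2378.3 + $1187.5 + $1484.8 = $5050.6.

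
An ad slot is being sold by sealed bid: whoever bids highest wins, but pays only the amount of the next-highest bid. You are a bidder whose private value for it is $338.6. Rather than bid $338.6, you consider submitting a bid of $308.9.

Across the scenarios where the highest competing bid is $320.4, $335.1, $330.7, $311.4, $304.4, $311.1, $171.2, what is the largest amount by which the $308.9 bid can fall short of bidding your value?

$27.5

$320.4: truthful gives $18.2, deviation gives $0 → loss $18.2.
$335.1: truthful gives $3.5, deviation gives $0 → loss $3.5.
$330.7: truthful gives $7.9, deviation gives $0 → loss $7.9.
$311.4: truthful gives $27.2, deviation gives $0 → loss $27.2.
$304.4: same outcome either way → loss $0.
$311.1: truthful gives $27.5, deviation gives $0 → loss $27.5.
$171.2: same outcome either way → loss $0.
Maximum loss: $27.5.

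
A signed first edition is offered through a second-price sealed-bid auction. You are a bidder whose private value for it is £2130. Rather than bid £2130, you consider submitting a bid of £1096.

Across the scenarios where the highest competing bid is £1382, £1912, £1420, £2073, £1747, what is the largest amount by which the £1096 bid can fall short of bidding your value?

£1382: truthful gives £748, deviation gives £0 → loss £748.
£1912: truthful gives £218, deviation gives £0 → loss £218.
£1420: truthful gives £710, deviation gives £0 → loss £710.
£2073: truthful gives £57, deviation gives £0 → loss £57.
£1747: truthful gives £383, deviation gives £0 → loss £383.
Maximum loss: £748.

£748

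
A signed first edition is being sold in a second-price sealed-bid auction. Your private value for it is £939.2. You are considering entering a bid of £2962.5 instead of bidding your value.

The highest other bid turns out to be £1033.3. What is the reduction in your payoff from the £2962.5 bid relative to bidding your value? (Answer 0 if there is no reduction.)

£94.1

Bidding your value £939.2: you lose (since £939.2 < £1033.3). Payoff £0.
Bidding £2962.5: you win and pay £1033.3. Payoff £939.2 − £1033.3 = −£94.1.
The competing bid £1033.3 lies between your value and your inflated bid, so overbidding wins an item priced above your value.
Loss from deviating = £0 − (−£94.1) = £94.1.
In a second-price auction your bid sets only whether you win, not what you pay, so bidding your true value is weakly dominant.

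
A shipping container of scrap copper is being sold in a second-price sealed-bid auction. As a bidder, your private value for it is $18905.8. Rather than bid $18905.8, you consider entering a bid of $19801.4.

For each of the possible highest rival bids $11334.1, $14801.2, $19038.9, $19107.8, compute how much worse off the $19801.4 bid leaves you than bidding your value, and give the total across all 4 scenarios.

$335.1

The deviation costs you only when the competing bid falls strictly between $18905.8 and $19801.4; elsewhere both bids give the same outcome.
$11334.1: outcomes coincide → loss $0.
$14801.2: outcomes coincide → loss $0.
$19038.9: truthful payoff $0, deviation payoff −$133.1 → loss $133.1.
$19107.8: truthful payoff $0, deviation payoff −$202 → loss $202.
Total loss = $133.1 + $202 = $335.1.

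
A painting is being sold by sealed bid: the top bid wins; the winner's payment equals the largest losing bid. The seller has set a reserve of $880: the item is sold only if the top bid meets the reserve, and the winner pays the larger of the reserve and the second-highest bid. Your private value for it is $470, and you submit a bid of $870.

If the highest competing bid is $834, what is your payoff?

$0

Your bid $870 is the highest bid but falls below the reserve $880, so the item goes unsold. Payoff $0.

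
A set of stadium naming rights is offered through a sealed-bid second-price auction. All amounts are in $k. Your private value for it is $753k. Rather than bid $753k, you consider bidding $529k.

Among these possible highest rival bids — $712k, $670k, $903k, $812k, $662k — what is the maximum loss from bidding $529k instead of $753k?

$712k: truthful gives $41k, deviation gives $0k → loss $41k.
$670k: truthful gives $83k, deviation gives $0k → loss $83k.
$903k: same outcome either way → loss $0k.
$812k: same outcome either way → loss $0k.
$662k: truthful gives $91k, deviation gives $0k → loss $91k.
Maximum loss: $91k.

$91k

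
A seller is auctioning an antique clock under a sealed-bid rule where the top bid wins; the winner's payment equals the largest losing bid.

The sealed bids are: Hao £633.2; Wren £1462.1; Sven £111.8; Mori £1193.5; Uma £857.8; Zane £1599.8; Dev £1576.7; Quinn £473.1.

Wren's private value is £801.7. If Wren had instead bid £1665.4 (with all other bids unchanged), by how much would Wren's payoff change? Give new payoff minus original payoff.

The highest bid among the other bidders is £1599.8; Wren's bid doesn't change that.
Original bid £1462.1: Wren is not highest (top rival bid is £1599.8); payoff £0.
Alternative bid £1665.4: Wren is highest, pays the top rival bid £1599.8; payoff £801.7 − £1599.8 = −£798.1.
Change in payoff = −£798.1 − (£0) = −£798.1.

−£798.1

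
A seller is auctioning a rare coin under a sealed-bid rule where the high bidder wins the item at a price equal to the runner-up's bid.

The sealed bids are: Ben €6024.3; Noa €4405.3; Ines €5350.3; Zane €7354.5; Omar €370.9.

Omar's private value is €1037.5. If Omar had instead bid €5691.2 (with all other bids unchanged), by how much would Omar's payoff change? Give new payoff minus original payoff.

The highest bid among the other bidders is €7354.5; Omar's bid doesn't change that.
Original bid €370.9: Omar is not highest (top rival bid is €7354.5); payoff €0.
Alternative bid €5691.2: Omar is not highest (top rival bid is €7354.5); payoff €0.
Change in payoff = €0 − (€0) = €0.

€0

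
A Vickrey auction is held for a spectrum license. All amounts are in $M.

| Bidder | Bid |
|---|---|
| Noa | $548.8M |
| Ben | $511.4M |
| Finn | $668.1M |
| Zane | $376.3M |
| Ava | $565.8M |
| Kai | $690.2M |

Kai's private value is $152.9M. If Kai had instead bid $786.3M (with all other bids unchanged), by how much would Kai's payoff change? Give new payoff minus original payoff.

The highest bid among the other bidders is $668.1M; Kai's bid doesn't change that.
Original bid $690.2M: Kai is highest, pays the top rival bid $668.1M; payoff $152.9M − $668.1M = −$515.2M.
Alternative bid $786.3M: Kai is highest, pays the top rival bid $668.1M; payoff $152.9M − $668.1M = −$515.2M.
Change in payoff = −$515.2M − (−$515.2M) = $0M.

$0M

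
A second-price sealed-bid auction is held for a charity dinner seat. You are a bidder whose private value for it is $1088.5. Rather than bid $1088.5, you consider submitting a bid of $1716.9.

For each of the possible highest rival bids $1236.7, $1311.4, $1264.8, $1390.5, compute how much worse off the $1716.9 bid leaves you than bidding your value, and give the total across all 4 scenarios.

The deviation costs you only when the competing bid falls strictly between $1088.5 and $1716.9; elsewhere both bids give the same outcome.
$1236.7: truthful payoff $0, deviation payoff −$148.2 → loss $148.2.
$1311.4: truthful payoff $0, deviation payoff −$222.9 → loss $222.9.
$1264.8: truthful payoff $0, deviation payoff −$176.3 → loss $176.3.
$1390.5: truthful payoff $0, deviation payoff −$302 → loss $302.
Total loss = $148.2 + $222.9 + $176.3 + $302 = $849.4.

$849.4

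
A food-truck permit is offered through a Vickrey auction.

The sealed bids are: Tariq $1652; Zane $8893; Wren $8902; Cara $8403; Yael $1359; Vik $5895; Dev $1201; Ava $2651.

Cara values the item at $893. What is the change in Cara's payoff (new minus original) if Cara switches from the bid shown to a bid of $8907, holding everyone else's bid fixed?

The highest bid among the other bidders is $8902; Cara's bid doesn't change that.
Original bid $8403: Cara is not highest (top rival bid is $8902); payoff $0.
Alternative bid $8907: Cara is highest, pays the top rival bid $8902; payoff $893 − $8902 = −$8009.
Change in payoff = −$8009 − ($0) = −$8009.

−$8009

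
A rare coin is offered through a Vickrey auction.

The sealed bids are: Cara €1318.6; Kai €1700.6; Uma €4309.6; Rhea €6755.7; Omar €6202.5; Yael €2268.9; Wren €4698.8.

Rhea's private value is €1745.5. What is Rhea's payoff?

Highest bid: Rhea at €6755.7, so Rhea wins.
Second-highest bid: Omar at €6202.5 — that is the price the winner pays.
Rhea's payoff = value − price = €1745.5 − €6202.5 = −€4457.

−€4457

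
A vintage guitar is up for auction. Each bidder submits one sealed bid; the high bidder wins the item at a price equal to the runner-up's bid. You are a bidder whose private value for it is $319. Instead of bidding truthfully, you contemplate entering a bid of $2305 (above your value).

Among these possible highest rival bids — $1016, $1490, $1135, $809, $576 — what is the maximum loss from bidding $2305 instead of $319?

$1171

$1016: truthful gives $0, deviation gives −$697 → loss $697.
$1490: truthful gives $0, deviation gives −$1171 → loss $1171.
$1135: truthful gives $0, deviation gives −$816 → loss $816.
$809: truthful gives $0, deviation gives −$490 → loss $490.
$576: truthful gives $0, deviation gives −$257 → loss $257.
Maximum loss: $1171.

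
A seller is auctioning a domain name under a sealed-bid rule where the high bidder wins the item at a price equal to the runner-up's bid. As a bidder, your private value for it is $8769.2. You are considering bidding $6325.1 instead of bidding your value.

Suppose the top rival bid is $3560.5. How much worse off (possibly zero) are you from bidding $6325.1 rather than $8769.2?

$0

Bidding your value $8769.2: you win (since $8769.2 > $3560.5) and pay $3560.5. Payoff $5208.7.
Bidding $6325.1: you win and pay $3560.5. Payoff $8769.2 − $3560.5 = $5208.7.
Difference = $5208.7 − $5208.7 = $0; both bids lead to the same outcome because the competing bid is below both your value and your alternative bid.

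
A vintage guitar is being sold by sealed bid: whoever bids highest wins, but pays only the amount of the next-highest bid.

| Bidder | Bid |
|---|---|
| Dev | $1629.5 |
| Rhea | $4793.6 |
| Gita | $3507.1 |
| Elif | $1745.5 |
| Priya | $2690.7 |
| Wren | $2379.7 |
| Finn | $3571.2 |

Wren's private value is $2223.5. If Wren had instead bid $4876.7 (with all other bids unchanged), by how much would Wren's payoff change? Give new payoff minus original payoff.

−$2570.1

The highest bid among the other bidders is $4793.6; Wren's bid doesn't change that.
Original bid $2379.7: Wren is not highest (top rival bid is $4793.6); payoff $0.
Alternative bid $4876.7: Wren is highest, pays the top rival bid $4793.6; payoff $2223.5 − $4793.6 = −$2570.1.
Change in payoff = −$2570.1 − ($0) = −$2570.1.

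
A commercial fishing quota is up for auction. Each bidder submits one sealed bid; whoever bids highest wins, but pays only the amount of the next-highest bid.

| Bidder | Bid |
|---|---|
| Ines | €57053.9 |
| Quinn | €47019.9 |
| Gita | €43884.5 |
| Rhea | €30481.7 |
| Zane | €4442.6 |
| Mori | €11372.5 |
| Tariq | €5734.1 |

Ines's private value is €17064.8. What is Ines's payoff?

Highest bid: Ines at €57053.9, so Ines wins.
Second-highest bid: Quinn at €47019.9 — that is the price the winner pays.
Ines's payoff = value − price = €17064.8 − €47019.9 = −€29955.1.

−€29955.1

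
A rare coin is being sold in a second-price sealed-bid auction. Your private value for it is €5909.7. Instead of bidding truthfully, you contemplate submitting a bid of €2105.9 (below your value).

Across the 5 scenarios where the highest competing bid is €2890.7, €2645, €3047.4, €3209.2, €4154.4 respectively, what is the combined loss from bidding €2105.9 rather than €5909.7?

€13601.8

The deviation costs you only when the competing bid falls strictly between €2105.9 and €5909.7; elsewhere both bids give the same outcome.
€2890.7: truthful payoff €3019, deviation payoff €0 → loss €3019.
€2645: truthful payoff €3264.7, deviation payoff €0 → loss €3264.7.
€3047.4: truthful payoff €2862.3, deviation payoff €0 → loss €2862.3.
€3209.2: truthful payoff €2700.5, deviation payoff €0 → loss €2700.5.
€4154.4: truthful payoff €1755.3, deviation payoff €0 → loss €1755.3.
Total loss = €3019 + €3264.7 + €2862.3 + €2700.5 + €1755.3 = €13601.8.
Because the price is fixed by the runner-up's bid, deviating from your value can only change a good outcome into a bad one — never the reverse.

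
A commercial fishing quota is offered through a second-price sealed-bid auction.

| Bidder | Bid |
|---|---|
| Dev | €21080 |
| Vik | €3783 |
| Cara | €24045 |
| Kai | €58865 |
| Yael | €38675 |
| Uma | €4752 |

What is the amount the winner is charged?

Highest bid: Kai at €58865, so Kai wins.
Second-highest bid: Yael at €38675 — that is the price the winner pays.

€38675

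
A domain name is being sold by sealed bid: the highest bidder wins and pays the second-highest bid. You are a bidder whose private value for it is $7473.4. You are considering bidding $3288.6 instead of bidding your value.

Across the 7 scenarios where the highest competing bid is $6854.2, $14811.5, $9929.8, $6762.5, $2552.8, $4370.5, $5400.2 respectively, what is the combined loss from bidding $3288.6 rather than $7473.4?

$6506.2

The deviation costs you only when the competing bid falls strictly between $3288.6 and $7473.4; elsewhere both bids give the same outcome.
$6854.2: truthful payoff $619.2, deviation payoff $0 → loss $619.2.
$14811.5: outcomes coincide → loss $0.
$9929.8: outcomes coincide → loss $0.
$6762.5: truthful payoff $710.9, deviation payoff $0 → loss $710.9.
$2552.8: outcomes coincide → loss $0.
$4370.5: truthful payoff $3102.9, deviation payoff $0 → loss $3102.9.
$5400.2: truthful payoff $2073.2, deviation payoff $0 → loss $2073.2.
Total loss = $619.2 + $710.9 + $3102.9 + $2073.2 = $6506.2.
Truthful bidding weakly dominates here: raising your bid can only win items priced above your value, and lowering it can only forfeit items priced below.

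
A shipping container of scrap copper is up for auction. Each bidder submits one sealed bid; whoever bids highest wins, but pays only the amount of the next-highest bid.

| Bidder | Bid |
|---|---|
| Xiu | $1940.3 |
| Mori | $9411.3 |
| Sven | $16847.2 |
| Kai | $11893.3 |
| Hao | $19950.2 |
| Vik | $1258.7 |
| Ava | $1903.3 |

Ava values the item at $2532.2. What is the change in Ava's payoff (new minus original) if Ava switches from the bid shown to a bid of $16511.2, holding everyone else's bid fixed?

$0

The highest bid among the other bidders is $19950.2; Ava's bid doesn't change that.
Original bid $1903.3: Ava is not highest (top rival bid is $19950.2); payoff $0.
Alternative bid $16511.2: Ava is not highest (top rival bid is $19950.2); payoff $0.
Change in payoff = $0 − ($0) = $0.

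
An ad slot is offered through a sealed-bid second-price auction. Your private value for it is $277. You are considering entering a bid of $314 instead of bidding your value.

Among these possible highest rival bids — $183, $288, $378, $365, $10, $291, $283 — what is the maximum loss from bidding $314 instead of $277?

$183: same outcome either way → loss $0.
$288: truthful gives $0, deviation gives −$11 → loss $11.
$378: same outcome either way → loss $0.
$365: same outcome either way → loss $0.
$10: same outcome either way → loss $0.
$291: truthful gives $0, deviation gives −$14 → loss $14.
$283: truthful gives $0, deviation gives −$6 → loss $6.
Maximum loss: $14.

$14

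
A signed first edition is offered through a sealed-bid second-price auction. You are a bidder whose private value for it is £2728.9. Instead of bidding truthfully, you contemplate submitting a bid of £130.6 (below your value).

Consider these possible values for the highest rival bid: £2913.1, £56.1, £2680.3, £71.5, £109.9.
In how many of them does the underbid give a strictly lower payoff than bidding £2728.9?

The deviation hurts exactly when the highest competing bid lies strictly between £130.6 and £2728.9 — underbidding then forfeits a profitable win.
£2913.1: above both → same outcome either way.
£56.1: below both → same outcome either way.
£2680.3: inside the interval → strictly worse (loss £48.6).
£71.5: below both → same outcome either way.
£109.9: below both → same outcome either way.
Count: 1.

1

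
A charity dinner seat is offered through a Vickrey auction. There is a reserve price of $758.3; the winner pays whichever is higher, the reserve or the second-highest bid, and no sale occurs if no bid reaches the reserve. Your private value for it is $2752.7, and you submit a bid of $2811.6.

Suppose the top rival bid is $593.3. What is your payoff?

$1994.4

Your bid $2811.6 is the highest and exceeds the reserve.
Price = max(second-highest bid, reserve) = max($593.3, $758.3) = $758.3.
Payoff = $2752.7 − $758.3 = $1994.4.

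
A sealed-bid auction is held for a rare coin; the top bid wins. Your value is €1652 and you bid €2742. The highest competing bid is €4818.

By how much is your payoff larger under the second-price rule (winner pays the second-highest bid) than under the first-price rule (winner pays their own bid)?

Your bid €2742 is below €4818, so you lose under either rule.
Payoff is €0 in both cases; difference = €0.

€0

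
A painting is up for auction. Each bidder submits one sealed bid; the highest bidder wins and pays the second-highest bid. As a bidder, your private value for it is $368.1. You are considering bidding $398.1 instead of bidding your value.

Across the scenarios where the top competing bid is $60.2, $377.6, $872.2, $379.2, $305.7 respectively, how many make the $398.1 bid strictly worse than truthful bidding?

2

The deviation hurts exactly when the highest competing bid lies strictly between $368.1 and $398.1 — overbidding then wins at a price above your value.
$60.2: below both → same outcome either way.
$377.6: inside the interval → strictly worse (loss $9.5).
$872.2: above both → same outcome either way.
$379.2: inside the interval → strictly worse (loss $11.1).
$305.7: below both → same outcome either way.
Count: 2.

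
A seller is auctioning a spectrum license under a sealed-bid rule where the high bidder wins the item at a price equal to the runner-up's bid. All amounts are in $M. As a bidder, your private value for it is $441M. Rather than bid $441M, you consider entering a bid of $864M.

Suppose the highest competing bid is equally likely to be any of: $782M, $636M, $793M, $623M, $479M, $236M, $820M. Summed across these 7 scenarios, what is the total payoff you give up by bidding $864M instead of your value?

$1487M

The deviation costs you only when the competing bid falls strictly between $441M and $864M; elsewhere both bids give the same outcome.
$782M: truthful payoff $0M, deviation payoff −$341M → loss $341M.
$636M: truthful payoff $0M, deviation payoff −$195M → loss $195M.
$793M: truthful payoff $0M, deviation payoff −$352M → loss $352M.
$623M: truthful payoff $0M, deviation payoff −$182M → loss $182M.
$479M: truthful payoff $0M, deviation payoff −$38M → loss $38M.
$236M: outcomes coincide → loss $0M.
$820M: truthful payoff $0M, deviation payoff −$379M → loss $379M.
Total loss = $341M + $195M + $352M + $182M + $38M + $379M = $1487M.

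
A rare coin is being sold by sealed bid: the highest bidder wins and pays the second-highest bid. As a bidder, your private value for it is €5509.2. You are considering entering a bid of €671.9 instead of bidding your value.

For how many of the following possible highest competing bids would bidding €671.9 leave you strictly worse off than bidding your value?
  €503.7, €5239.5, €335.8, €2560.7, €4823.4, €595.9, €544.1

The deviation hurts exactly when the highest competing bid lies strictly between €671.9 and €5509.2 — underbidding then forfeits a profitable win.
€503.7: below both → same outcome either way.
€5239.5: inside the interval → strictly worse (loss €269.7).
€335.8: below both → same outcome either way.
€2560.7: inside the interval → strictly worse (loss €2948.5).
€4823.4: inside the interval → strictly worse (loss €685.8).
€595.9: below both → same outcome either way.
€544.1: below both → same outcome either way.
Count: 3.

3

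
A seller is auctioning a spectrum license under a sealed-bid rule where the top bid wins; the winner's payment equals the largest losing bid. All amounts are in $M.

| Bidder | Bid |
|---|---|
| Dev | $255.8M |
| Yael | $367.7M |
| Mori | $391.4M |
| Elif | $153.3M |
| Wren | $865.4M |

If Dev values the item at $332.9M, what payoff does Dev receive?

Highest bid: Wren at $865.4M, so Wren wins.
Second-highest bid: Mori at $391.4M — that is the price the winner pays.
Dev did not win, so Dev pays nothing and receives nothing: payoff $0M.

$0M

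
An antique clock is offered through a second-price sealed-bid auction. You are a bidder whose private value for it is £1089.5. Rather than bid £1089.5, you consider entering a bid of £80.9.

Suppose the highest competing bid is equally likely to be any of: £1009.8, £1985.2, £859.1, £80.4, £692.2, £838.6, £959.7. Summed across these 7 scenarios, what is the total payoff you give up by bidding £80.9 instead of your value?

The deviation costs you only when the competing bid falls strictly between £80.9 and £1089.5; elsewhere both bids give the same outcome.
£1009.8: truthful payoff £79.7, deviation payoff £0 → loss £79.7.
£1985.2: outcomes coincide → loss £0.
£859.1: truthful payoff £230.4, deviation payoff £0 → loss £230.4.
£80.4: outcomes coincide → loss £0.
£692.2: truthful payoff £397.3, deviation payoff £0 → loss £397.3.
£838.6: truthful payoff £250.9, deviation payoff £0 → loss £250.9.
£959.7: truthful payoff £129.8, deviation payoff £0 → loss £129.8.
Total loss = £79.7 + £230.4 + £397.3 + £250.9 + £129.8 = £1088.1.

£1088.1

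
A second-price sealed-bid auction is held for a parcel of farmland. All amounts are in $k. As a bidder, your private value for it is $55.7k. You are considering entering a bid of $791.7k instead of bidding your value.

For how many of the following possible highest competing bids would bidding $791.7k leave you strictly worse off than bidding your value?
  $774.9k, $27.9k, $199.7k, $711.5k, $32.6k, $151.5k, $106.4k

The deviation hurts exactly when the highest competing bid lies strictly between $55.7k and $791.7k — overbidding then wins at a price above your value.
$774.9k: inside the interval → strictly worse (loss $719.2k).
$27.9k: below both → same outcome either way.
$199.7k: inside the interval → strictly worse (loss $144k).
$711.5k: inside the interval → strictly worse (loss $655.8k).
$32.6k: below both → same outcome either way.
$151.5k: inside the interval → strictly worse (loss $95.8k).
$106.4k: inside the interval → strictly worse (loss $50.7k).
Count: 5.

5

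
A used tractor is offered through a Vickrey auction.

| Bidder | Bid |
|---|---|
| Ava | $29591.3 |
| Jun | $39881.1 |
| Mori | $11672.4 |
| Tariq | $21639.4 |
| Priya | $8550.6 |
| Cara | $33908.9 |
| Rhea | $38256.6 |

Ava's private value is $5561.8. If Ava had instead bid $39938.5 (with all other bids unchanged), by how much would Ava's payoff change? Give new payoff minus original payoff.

−$34319.3

The highest bid among the other bidders is $39881.1; Ava's bid doesn't change that.
Original bid $29591.3: Ava is not highest (top rival bid is $39881.1); payoff $0.
Alternative bid $39938.5: Ava is highest, pays the top rival bid $39881.1; payoff $5561.8 − $39881.1 = −$34319.3.
Change in payoff = −$34319.3 − ($0) = −$34319.3.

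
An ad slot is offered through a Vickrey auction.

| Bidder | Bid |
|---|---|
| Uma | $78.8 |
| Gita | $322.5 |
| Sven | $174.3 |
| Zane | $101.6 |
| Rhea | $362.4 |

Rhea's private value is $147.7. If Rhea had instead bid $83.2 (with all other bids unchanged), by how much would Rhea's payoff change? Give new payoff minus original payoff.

The highest bid among the other bidders is $322.5; Rhea's bid doesn't change that.
Original bid $362.4: Rhea is highest, pays the top rival bid $322.5; payoff $147.7 − $322.5 = −$174.8.
Alternative bid $83.2: Rhea is not highest (top rival bid is $322.5); payoff $0.
Change in payoff = $0 − (−$174.8) = $174.8.

$174.8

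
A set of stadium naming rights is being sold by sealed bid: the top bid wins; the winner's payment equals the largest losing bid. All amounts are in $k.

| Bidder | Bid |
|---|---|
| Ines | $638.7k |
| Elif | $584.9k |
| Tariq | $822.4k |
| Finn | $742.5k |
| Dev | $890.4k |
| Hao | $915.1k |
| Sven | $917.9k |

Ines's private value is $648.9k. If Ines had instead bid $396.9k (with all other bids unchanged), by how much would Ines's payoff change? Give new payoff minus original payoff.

The highest bid among the other bidders is $917.9k; Ines's bid doesn't change that.
Original bid $638.7k: Ines is not highest (top rival bid is $917.9k); payoff $0k.
Alternative bid $396.9k: Ines is not highest (top rival bid is $917.9k); payoff $0k.
Change in payoff = $0k − ($0k) = $0k.

$0k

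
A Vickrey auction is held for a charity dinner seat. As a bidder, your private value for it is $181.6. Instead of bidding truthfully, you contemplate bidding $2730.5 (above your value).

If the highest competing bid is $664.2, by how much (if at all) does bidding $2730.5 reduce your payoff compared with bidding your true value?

$482.6

Bidding your value $181.6: you lose (since $181.6 < $664.2). Payoff $0.
Bidding $2730.5: you win and pay $664.2. Payoff $181.6 − $664.2 = −$482.6.
The competing bid $664.2 lies between your value and your inflated bid, so overbidding wins an item priced above your value.
Loss from deviating = $0 − (−$482.6) = $482.6.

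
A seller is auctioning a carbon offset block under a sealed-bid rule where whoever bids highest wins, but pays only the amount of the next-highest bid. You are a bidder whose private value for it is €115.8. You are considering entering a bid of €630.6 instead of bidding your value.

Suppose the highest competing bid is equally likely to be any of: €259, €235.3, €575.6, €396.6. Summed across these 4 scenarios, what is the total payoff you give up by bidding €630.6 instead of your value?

€1003.3

The deviation costs you only when the competing bid falls strictly between €115.8 and €630.6; elsewhere both bids give the same outcome.
€259: truthful payoff €0, deviation payoff −€143.2 → loss €143.2.
€235.3: truthful payoff €0, deviation payoff −€119.5 → loss €119.5.
€575.6: truthful payoff €0, deviation payoff −€459.8 → loss €459.8.
€396.6: truthful payoff €0, deviation payoff −€280.8 → loss €280.8.
Total loss = €143.2 + €119.5 + €459.8 + €280.8 = €1003.3.
Truthful bidding weakly dominates here: raising your bid can only win items priced above your value, and lowering it can only forfeit items priced below.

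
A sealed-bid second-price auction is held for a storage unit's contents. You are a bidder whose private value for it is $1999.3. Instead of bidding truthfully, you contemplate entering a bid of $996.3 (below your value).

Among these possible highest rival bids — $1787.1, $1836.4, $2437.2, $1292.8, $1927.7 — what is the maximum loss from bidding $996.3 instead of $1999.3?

$1787.1: truthful gives $212.2, deviation gives $0 → loss $212.2.
$1836.4: truthful gives $162.9, deviation gives $0 → loss $162.9.
$2437.2: same outcome either way → loss $0.
$1292.8: truthful gives $706.5, deviation gives $0 → loss $706.5.
$1927.7: truthful gives $71.6, deviation gives $0 → loss $71.6.
Maximum loss: $706.5.

$706.5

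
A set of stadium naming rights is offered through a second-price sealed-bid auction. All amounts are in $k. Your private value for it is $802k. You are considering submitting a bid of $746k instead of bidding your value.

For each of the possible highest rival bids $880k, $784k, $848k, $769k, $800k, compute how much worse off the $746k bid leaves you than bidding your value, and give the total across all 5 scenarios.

$53k

The deviation costs you only when the competing bid falls strictly between $746k and $802k; elsewhere both bids give the same outcome.
$880k: outcomes coincide → loss $0k.
$784k: truthful payoff $18k, deviation payoff $0k → loss $18k.
$848k: outcomes coincide → loss $0k.
$769k: truthful payoff $33k, deviation payoff $0k → loss $33k.
$800k: truthful payoff $2k, deviation payoff $0k → loss $2k.
Total loss = $18k + $33k + $2k = $53k.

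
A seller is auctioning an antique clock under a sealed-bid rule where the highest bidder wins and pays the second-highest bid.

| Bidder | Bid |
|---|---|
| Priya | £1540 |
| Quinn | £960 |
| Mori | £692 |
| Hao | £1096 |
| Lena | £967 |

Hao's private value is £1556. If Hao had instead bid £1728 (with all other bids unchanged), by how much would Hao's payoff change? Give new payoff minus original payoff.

The highest bid among the other bidders is £1540; Hao's bid doesn't change that.
Original bid £1096: Hao is not highest (top rival bid is £1540); payoff £0.
Alternative bid £1728: Hao is highest, pays the top rival bid £1540; payoff £1556 − £1540 = £16.
Change in payoff = £16 − (£0) = £16.

£16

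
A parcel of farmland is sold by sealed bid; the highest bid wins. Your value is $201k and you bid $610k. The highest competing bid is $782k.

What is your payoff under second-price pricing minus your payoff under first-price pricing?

$0k

Your bid $610k is below $782k, so you lose under either rule.
Payoff is $0k in both cases; difference = $0k.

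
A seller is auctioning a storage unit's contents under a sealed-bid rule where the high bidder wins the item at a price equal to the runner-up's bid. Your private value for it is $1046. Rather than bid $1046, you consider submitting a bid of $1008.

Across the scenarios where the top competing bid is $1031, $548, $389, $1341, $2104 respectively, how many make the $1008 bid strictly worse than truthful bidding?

The deviation hurts exactly when the highest competing bid lies strictly between $1008 and $1046 — underbidding then forfeits a profitable win.
$1031: inside the interval → strictly worse (loss $15).
$548: below both → same outcome either way.
$389: below both → same outcome either way.
$1341: above both → same outcome either way.
$2104: above both → same outcome either way.
Count: 1.

1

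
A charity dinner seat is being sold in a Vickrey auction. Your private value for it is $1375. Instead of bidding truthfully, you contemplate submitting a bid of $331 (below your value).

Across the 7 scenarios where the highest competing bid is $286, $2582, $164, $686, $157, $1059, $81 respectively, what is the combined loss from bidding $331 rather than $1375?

$1005

The deviation costs you only when the competing bid falls strictly between $331 and $1375; elsewhere both bids give the same outcome.
$286: outcomes coincide → loss $0.
$2582: outcomes coincide → loss $0.
$164: outcomes coincide → loss $0.
$686: truthful payoff $689, deviation payoff $0 → loss $689.
$157: outcomes coincide → loss $0.
$1059: truthful payoff $316, deviation payoff $0 → loss $316.
$81: outcomes coincide → loss $0.
Total loss = $689 + $316 = $1005.
Truthful bidding weakly dominates here: raising your bid can only win items priced above your value, and lowering it can only forfeit items priced below.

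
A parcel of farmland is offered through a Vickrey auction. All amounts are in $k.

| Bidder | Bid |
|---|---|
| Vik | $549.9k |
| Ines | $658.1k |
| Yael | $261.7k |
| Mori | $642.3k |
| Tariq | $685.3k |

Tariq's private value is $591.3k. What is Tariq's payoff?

−$66.8k

Highest bid: Tariq at $685.3k, so Tariq wins.
Second-highest bid: Ines at $658.1k — that is the price the winner pays.
Tariq's payoff = value − price = $591.3k − $658.1k = −$66.8k.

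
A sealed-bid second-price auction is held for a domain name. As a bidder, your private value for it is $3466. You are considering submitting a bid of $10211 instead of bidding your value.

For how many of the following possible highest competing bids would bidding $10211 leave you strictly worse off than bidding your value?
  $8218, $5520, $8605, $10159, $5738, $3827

6

The deviation hurts exactly when the highest competing bid lies strictly between $3466 and $10211 — overbidding then wins at a price above your value.
$8218: inside the interval → strictly worse (loss $4752).
$5520: inside the interval → strictly worse (loss $2054).
$8605: inside the interval → strictly worse (loss $5139).
$10159: inside the interval → strictly worse (loss $6693).
$5738: inside the interval → strictly worse (loss $2272).
$3827: inside the interval → strictly worse (loss $361).
Count: 6.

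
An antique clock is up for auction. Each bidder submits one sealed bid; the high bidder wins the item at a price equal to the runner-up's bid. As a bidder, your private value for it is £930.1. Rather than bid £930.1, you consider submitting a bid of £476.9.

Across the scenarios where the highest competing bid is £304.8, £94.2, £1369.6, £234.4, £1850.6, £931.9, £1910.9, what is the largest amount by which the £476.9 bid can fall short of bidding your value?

£0

£304.8: same outcome either way → loss £0.
£94.2: same outcome either way → loss £0.
£1369.6: same outcome either way → loss £0.
£234.4: same outcome either way → loss £0.
£1850.6: same outcome either way → loss £0.
£931.9: same outcome either way → loss £0.
£1910.9: same outcome either way → loss £0.
Maximum loss: £0.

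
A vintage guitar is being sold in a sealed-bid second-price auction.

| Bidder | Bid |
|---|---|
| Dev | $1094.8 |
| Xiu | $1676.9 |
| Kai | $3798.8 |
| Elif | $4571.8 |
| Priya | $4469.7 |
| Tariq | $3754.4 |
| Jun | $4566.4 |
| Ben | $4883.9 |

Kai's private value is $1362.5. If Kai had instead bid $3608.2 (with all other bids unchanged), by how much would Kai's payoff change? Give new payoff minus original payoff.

$0

The highest bid among the other bidders is $4883.9; Kai's bid doesn't change that.
Original bid $3798.8: Kai is not highest (top rival bid is $4883.9); payoff $0.
Alternative bid $3608.2: Kai is not highest (top rival bid is $4883.9); payoff $0.
Change in payoff = $0 − ($0) = $0.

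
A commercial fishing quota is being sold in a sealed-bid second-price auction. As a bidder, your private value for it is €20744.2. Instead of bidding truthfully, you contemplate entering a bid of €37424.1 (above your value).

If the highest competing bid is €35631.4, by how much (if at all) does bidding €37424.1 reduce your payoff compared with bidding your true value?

€14887.2

Bidding your value €20744.2: you lose (since €20744.2 < €35631.4). Payoff €0.
Bidding €37424.1: you win and pay €35631.4. Payoff €20744.2 − €35631.4 = −€14887.2.
The competing bid €35631.4 lies between your value and your inflated bid, so overbidding wins an item priced above your value.
Loss from deviating = €0 − (−€14887.2) = €14887.2.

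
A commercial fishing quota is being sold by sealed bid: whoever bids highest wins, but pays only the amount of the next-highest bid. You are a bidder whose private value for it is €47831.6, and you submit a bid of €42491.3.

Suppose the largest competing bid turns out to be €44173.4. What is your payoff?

€0

Your bid €42491.3 is below the highest competing bid €44173.4, so you lose.
A losing bidder pays nothing and receives nothing: payoff = €0.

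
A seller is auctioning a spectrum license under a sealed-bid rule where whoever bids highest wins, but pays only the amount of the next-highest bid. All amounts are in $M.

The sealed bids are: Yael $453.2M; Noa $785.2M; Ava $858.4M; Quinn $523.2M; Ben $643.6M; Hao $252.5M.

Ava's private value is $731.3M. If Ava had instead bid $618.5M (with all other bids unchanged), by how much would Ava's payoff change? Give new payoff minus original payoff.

$53.9M

The highest bid among the other bidders is $785.2M; Ava's bid doesn't change that.
Original bid $858.4M: Ava is highest, pays the top rival bid $785.2M; payoff $731.3M − $785.2M = −$53.9M.
Alternative bid $618.5M: Ava is not highest (top rival bid is $785.2M); payoff $0M.
Change in payoff = $0M − (−$53.9M) = $53.9M.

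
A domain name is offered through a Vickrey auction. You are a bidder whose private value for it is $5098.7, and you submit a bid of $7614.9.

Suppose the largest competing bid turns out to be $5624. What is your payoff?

−$525.3

Your bid $7614.9 exceeds the highest competing bid $5624, so you win.
In a second-price auction the winner pays the second-highest bid, $5624.
Payoff = value − price = $5098.7 − $5624 = −$525.3.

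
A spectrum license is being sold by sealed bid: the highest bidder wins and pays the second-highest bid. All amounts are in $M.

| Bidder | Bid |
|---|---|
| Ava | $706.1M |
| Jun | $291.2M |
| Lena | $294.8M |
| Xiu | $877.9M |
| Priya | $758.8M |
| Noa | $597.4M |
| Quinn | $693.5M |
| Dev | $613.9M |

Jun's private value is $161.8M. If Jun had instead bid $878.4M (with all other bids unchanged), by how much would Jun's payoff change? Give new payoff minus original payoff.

−$716.1M

The highest bid among the other bidders is $877.9M; Jun's bid doesn't change that.
Original bid $291.2M: Jun is not highest (top rival bid is $877.9M); payoff $0M.
Alternative bid $878.4M: Jun is highest, pays the top rival bid $877.9M; payoff $161.8M − $877.9M = −$716.1M.
Change in payoff = −$716.1M − ($0M) = −$716.1M.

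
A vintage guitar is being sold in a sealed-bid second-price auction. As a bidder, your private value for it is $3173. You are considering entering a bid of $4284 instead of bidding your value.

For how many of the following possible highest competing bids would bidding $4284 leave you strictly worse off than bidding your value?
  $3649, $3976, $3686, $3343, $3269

The deviation hurts exactly when the highest competing bid lies strictly between $3173 and $4284 — overbidding then wins at a price above your value.
$3649: inside the interval → strictly worse (loss $476).
$3976: inside the interval → strictly worse (loss $803).
$3686: inside the interval → strictly worse (loss $513).
$3343: inside the interval → strictly worse (loss $170).
$3269: inside the interval → strictly worse (loss $96).
Count: 5.

5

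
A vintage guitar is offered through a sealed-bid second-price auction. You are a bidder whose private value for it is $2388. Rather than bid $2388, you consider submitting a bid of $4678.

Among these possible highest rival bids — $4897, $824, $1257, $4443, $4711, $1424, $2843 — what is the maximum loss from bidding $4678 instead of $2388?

$4897: same outcome either way → loss $0.
$824: same outcome either way → loss $0.
$1257: same outcome either way → loss $0.
$4443: truthful gives $0, deviation gives −$2055 → loss $2055.
$4711: same outcome either way → loss $0.
$1424: same outcome either way → loss $0.
$2843: truthful gives $0, deviation gives −$455 → loss $455.
Maximum loss: $2055.

$2055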